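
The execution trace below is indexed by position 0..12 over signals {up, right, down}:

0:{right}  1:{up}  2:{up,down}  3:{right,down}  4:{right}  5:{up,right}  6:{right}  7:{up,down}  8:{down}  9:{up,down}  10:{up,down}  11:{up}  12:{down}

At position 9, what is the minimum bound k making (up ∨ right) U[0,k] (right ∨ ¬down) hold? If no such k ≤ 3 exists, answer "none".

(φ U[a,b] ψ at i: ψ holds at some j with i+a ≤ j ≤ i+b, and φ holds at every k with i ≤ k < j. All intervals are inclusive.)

2

Need earliest j ≥ 9 with (right ∨ ¬down), and (up ∨ right) at every k in [9,j-1].
  j=9: rhs fails.
  j=10: rhs fails.
  j=11: rhs holds; lhs holds on [9,10]. k = 2.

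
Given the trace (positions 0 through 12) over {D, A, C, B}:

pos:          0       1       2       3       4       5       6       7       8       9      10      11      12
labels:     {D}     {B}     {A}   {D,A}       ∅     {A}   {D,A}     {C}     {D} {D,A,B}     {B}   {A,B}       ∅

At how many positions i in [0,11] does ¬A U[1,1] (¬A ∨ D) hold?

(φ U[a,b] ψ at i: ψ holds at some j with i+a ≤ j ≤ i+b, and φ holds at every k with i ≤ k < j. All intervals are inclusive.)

Evaluate at each i in [0,11]:
  i=0: ✓ (rhs at j=1; lhs holds on [0,0])
  i=1: ✗ (no rhs in [2,2])
  i=2: ✗ (lhs fails at k=2 before rhs at j=3)
  i=3: ✗ (lhs fails at k=3 before rhs at j=4)
  i=4: ✗ (no rhs in [5,5])
  i=5: ✗ (lhs fails at k=5 before rhs at j=6)
  i=6: ✗ (lhs fails at k=6 before rhs at j=7)
  i=7: ✓ (rhs at j=8; lhs holds on [7,7])
  i=8: ✓ (rhs at j=9; lhs holds on [8,8])
  i=9: ✗ (lhs fails at k=9 before rhs at j=10)
  i=10: ✗ (no rhs in [11,11])
  i=11: ✗ (lhs fails at k=11 before rhs at j=12)
Positions where it holds: {0, 7, 8} → 3.

3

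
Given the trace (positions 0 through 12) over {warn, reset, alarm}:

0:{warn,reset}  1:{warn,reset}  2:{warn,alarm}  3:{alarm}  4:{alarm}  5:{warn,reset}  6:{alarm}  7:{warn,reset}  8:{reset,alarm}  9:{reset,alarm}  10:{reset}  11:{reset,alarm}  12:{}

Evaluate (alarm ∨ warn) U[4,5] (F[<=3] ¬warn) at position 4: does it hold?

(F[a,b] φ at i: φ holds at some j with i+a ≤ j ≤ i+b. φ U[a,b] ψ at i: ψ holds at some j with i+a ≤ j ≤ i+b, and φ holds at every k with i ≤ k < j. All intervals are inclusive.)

Need some j in [8,9] with F[<=3] ¬warn, and (alarm ∨ warn) at every k in [4,j-1].
  j=8: F[<=3] ¬warn holds; (alarm ∨ warn) holds at every k in [4,7] → satisfied.

Yes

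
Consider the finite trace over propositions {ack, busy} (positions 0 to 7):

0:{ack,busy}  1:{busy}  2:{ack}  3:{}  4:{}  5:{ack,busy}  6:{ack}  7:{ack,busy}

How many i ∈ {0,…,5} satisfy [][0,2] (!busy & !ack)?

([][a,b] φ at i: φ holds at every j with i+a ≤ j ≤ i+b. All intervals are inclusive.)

0

Evaluate at each i in [0,5]:
  i=0: ✗ (fails at j=0)
  i=1: ✗ (fails at j=1)
  i=2: ✗ (fails at j=2)
  i=3: ✗ (fails at j=5)
  i=4: ✗ (fails at j=5)
  i=5: ✗ (fails at j=5)
Positions where it holds: {} → 0.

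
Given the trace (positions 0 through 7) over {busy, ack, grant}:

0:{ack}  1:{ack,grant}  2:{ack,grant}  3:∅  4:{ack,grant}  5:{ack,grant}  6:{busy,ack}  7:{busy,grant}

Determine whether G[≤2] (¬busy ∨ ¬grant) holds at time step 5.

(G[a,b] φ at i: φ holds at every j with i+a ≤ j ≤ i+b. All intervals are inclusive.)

Check (¬busy ∨ ¬grant) at every j in [5,7]:
  j=5: true
  j=6: true
  j=7: false
Fails at j=7 → formula fails.

False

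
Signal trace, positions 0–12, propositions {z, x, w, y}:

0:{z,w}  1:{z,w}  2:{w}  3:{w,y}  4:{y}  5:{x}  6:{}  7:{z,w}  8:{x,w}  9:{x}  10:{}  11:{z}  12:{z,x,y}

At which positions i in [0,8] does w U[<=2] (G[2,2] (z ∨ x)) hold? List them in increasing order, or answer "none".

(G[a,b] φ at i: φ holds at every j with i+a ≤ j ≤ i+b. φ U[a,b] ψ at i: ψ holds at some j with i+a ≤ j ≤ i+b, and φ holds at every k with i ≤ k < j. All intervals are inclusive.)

1, 2, 3, 5, 6, 7, 8

Evaluate at each i in [0,8]:
  i=0: ✗ (no rhs in [0,2])
  i=1: ✓ (rhs at j=3; lhs holds on [1,2])
  i=2: ✓ (rhs at j=3; lhs holds on [2,2])
  i=3: ✓ (rhs at j=3)
  i=4: ✗ (lhs fails at k=4 before rhs at j=5)
  i=5: ✓ (rhs at j=5)
  i=6: ✓ (rhs at j=6)
  i=7: ✓ (rhs at j=7)
  i=8: ✓ (rhs at j=9; lhs holds on [8,8])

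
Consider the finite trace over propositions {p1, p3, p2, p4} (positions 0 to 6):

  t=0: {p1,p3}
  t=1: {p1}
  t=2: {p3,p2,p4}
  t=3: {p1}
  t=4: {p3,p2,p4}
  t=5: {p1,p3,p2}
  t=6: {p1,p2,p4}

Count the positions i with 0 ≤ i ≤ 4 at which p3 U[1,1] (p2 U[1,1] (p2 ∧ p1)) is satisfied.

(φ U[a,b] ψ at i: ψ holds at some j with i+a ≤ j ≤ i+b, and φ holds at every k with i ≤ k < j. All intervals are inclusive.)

Evaluate at each i in [0,4]:
  i=0: ✗ (no rhs in [1,1])
  i=1: ✗ (no rhs in [2,2])
  i=2: ✗ (no rhs in [3,3])
  i=3: ✗ (lhs fails at k=3 before rhs at j=4)
  i=4: ✓ (rhs at j=5; lhs holds on [4,4])
Positions where it holds: {4} → 1.

1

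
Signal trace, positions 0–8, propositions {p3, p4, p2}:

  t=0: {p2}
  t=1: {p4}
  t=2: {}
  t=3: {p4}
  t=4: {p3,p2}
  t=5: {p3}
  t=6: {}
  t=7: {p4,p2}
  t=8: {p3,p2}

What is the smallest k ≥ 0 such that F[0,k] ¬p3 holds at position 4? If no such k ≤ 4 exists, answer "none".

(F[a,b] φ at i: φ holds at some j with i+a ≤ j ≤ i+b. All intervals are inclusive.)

Scan j = 4,5,… for ¬p3:
  j=4: fails
  j=5: fails
  j=6: holds
First hit at j=6, so smallest k = 6-4 = 2.

2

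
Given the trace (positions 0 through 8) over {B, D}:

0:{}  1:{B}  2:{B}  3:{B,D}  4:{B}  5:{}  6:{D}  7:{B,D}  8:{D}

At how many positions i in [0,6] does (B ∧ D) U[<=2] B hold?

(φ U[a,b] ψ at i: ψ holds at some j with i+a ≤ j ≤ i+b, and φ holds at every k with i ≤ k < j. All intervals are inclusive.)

4

Evaluate at each i in [0,6]:
  i=0: ✗ (lhs fails at k=0 before rhs at j=1)
  i=1: ✓ (rhs at j=1)
  i=2: ✓ (rhs at j=2)
  i=3: ✓ (rhs at j=3)
  i=4: ✓ (rhs at j=4)
  i=5: ✗ (lhs fails at k=5 before rhs at j=7)
  i=6: ✗ (lhs fails at k=6 before rhs at j=7)
Positions where it holds: {1, 2, 3, 4} → 4.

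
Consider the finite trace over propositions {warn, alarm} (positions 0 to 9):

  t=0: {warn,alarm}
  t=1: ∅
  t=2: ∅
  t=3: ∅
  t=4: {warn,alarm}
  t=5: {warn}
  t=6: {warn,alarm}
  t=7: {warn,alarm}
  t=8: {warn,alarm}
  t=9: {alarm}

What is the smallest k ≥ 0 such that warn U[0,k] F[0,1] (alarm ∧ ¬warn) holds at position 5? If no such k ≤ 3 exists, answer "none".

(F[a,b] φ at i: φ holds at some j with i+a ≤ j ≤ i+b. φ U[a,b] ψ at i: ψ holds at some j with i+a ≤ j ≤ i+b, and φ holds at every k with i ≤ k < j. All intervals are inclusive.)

3

Need earliest j ≥ 5 with F[0,1] (alarm ∧ ¬warn), and warn at every k in [5,j-1].
  j=5: rhs fails.
  j=6: rhs fails.
  j=7: rhs fails.
  j=8: rhs holds; lhs holds on [5,7]. k = 3.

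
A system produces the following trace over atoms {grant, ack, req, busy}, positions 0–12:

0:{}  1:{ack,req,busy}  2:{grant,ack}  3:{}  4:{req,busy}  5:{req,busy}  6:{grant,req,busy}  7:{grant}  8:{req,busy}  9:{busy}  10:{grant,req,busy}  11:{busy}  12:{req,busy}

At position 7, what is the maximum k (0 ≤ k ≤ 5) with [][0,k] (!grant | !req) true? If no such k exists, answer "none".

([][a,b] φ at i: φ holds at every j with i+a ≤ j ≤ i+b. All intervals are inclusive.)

(!grant | !req) must hold from j=7 onward; find where it first fails.
  j=7: holds
  j=8: holds
  j=9: holds
  j=10: fails
Holds on [7,9], so largest k = 2.

2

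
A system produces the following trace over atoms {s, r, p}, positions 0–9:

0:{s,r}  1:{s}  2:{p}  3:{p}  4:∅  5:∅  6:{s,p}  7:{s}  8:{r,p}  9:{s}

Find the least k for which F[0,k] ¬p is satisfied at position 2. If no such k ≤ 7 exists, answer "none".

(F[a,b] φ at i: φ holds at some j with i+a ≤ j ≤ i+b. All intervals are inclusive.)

2

Scan j = 2,3,… for ¬p:
  j=2: fails
  j=3: fails
  j=4: holds
First hit at j=4, so smallest k = 4-2 = 2.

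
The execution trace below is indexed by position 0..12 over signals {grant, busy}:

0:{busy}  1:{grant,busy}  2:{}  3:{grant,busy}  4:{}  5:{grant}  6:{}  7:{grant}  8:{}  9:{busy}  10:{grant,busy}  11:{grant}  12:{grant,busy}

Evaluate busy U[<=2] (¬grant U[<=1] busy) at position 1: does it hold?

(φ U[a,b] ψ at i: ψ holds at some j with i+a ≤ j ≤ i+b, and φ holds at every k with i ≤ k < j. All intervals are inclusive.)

Need some j in [1,3] with (¬grant U[<=1] busy), and busy at every k in [1,j-1].
  j=1: (¬grant U[<=1] busy) holds; no prefix to check → satisfied.

Holds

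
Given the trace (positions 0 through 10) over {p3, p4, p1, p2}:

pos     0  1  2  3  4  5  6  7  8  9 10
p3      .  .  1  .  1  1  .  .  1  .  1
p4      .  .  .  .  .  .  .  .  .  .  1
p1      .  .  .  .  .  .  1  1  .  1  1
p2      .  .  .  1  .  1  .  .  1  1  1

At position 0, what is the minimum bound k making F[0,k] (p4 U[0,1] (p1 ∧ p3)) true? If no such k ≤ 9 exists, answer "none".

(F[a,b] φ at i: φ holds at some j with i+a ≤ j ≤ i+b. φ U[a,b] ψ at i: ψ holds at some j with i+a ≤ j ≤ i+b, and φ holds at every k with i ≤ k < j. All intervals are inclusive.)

Scan j = 0,1,… for (p4 U[0,1] (p1 ∧ p3)):
  j=0: fails
  j=1: fails
  j=2: fails
  j=3: fails
  j=4: fails
  j=5: fails
  j=6: fails
  j=7: fails
  j=8: fails
  j=9: fails
No j in [0,9] satisfies it → none.

none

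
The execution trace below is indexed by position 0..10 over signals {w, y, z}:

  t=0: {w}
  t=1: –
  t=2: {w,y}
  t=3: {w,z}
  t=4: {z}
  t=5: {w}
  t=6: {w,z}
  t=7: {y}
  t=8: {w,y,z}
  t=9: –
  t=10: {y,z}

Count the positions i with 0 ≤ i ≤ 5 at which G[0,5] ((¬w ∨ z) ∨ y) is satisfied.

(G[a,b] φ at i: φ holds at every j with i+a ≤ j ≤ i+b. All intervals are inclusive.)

Evaluate at each i in [0,5]:
  i=0: ✗ (fails at j=0)
  i=1: ✗ (fails at j=5)
  i=2: ✗ (fails at j=5)
  i=3: ✗ (fails at j=5)
  i=4: ✗ (fails at j=5)
  i=5: ✗ (fails at j=5)
Positions where it holds: {} → 0.

0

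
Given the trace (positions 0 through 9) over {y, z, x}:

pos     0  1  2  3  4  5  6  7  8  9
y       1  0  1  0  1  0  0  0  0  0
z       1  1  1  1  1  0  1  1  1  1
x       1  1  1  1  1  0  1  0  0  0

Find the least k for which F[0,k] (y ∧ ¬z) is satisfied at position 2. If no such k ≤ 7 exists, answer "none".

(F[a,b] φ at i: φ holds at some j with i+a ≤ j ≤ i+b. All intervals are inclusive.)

none

Scan j = 2,3,… for (y ∧ ¬z):
  j=2: fails
  j=3: fails
  j=4: fails
  j=5: fails
  j=6: fails
  j=7: fails
  j=8: fails
  j=9: fails
No j in [2,9] satisfies it → none.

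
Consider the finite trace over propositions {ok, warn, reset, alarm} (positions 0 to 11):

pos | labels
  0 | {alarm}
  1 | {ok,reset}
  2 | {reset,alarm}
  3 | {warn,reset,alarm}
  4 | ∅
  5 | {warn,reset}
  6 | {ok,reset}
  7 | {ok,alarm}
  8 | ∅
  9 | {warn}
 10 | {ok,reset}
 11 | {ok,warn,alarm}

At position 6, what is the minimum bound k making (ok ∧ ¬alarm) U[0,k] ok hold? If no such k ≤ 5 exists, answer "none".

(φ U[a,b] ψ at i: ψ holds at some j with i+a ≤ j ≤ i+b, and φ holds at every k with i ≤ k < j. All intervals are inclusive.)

Need earliest j ≥ 6 with ok, and (ok ∧ ¬alarm) at every k in [6,j-1].
  j=6: rhs holds (empty prefix). k = 0.

0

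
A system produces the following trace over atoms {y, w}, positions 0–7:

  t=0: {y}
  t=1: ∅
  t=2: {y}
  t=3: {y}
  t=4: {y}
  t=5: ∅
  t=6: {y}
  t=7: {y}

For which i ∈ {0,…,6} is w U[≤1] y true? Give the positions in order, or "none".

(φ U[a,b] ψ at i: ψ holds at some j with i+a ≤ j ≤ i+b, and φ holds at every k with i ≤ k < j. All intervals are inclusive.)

0, 2, 3, 4, 6

Evaluate at each i in [0,6]:
  i=0: ✓ (rhs at j=0)
  i=1: ✗ (lhs fails at k=1 before rhs at j=2)
  i=2: ✓ (rhs at j=2)
  i=3: ✓ (rhs at j=3)
  i=4: ✓ (rhs at j=4)
  i=5: ✗ (lhs fails at k=5 before rhs at j=6)
  i=6: ✓ (rhs at j=6)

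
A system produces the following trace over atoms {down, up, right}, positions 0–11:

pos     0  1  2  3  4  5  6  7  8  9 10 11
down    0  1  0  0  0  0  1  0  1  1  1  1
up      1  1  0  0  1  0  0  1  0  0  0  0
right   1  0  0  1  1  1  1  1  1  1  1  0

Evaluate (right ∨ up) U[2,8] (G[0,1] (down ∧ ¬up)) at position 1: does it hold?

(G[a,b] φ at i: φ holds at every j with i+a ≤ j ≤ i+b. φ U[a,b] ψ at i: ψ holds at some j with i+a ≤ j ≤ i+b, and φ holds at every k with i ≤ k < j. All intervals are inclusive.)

Need some j in [3,9] with G[0,1] (down ∧ ¬up), and (right ∨ up) at every k in [1,j-1].
  j=3: G[0,1] (down ∧ ¬up) — fails at 3.
  j=4: G[0,1] (down ∧ ¬up) — fails at 4.
  j=5: G[0,1] (down ∧ ¬up) — fails at 5.
  j=6: G[0,1] (down ∧ ¬up) — fails at 7.
  j=7: G[0,1] (down ∧ ¬up) — fails at 7.
  j=8: G[0,1] (down ∧ ¬up) holds, but (right ∨ up) fails at k=2 → not this j.
  j=9: G[0,1] (down ∧ ¬up) holds, but (right ∨ up) fails at k=2 → not this j.
No j in the window works → until fails.

Does not hold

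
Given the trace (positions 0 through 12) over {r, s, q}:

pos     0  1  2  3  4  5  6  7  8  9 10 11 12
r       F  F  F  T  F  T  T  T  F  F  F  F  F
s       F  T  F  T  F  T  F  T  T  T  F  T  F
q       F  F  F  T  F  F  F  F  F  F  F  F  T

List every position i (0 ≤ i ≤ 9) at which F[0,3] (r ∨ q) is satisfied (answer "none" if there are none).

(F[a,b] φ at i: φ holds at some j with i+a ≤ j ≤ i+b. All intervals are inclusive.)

0, 1, 2, 3, 4, 5, 6, 7, 9

Evaluate at each i in [0,9]:
  i=0: ✓ (witness j=3)
  i=1: ✓ (witness j=3)
  i=2: ✓ (witness j=3)
  i=3: ✓ (witness j=3)
  i=4: ✓ (witness j=5)
  i=5: ✓ (witness j=5)
  i=6: ✓ (witness j=6)
  i=7: ✓ (witness j=7)
  i=8: ✗ (none in [8,11])
  i=9: ✓ (witness j=12)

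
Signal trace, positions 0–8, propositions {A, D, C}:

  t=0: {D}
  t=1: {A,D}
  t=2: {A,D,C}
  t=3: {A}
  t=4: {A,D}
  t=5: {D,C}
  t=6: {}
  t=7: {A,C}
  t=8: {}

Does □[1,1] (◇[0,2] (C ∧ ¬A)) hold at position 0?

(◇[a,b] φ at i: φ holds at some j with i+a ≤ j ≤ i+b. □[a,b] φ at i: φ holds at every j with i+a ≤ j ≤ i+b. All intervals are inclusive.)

No

Check ◇[0,2] (C ∧ ¬A) at every j in [1,1]:
  j=1: fails (none in [1,3])
Fails at j=1 → formula fails.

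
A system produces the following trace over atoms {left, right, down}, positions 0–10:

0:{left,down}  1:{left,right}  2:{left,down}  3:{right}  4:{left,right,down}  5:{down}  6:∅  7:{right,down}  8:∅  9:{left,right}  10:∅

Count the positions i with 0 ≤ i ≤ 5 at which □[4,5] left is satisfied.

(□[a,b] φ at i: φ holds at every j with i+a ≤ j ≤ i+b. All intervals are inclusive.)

0

Evaluate at each i in [0,5]:
  i=0: ✗ (fails at j=5)
  i=1: ✗ (fails at j=5)
  i=2: ✗ (fails at j=6)
  i=3: ✗ (fails at j=7)
  i=4: ✗ (fails at j=8)
  i=5: ✗ (fails at j=10)
Positions where it holds: {} → 0.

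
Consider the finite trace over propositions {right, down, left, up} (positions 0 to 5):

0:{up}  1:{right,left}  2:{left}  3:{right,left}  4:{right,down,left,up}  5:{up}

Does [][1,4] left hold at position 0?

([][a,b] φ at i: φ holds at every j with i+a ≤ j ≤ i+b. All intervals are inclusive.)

Holds

Check left at every j in [1,4]:
  j=1: true
  j=2: true
  j=3: true
  j=4: true
All positions satisfy it → formula holds.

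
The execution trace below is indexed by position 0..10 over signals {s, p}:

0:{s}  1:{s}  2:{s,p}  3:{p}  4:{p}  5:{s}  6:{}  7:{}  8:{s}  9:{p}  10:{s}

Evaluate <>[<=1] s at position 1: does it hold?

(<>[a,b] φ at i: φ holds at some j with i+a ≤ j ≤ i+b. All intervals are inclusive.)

True

Check s at each j in [1,2]:
  j=1: true
  j=2: true
Found at j=1 → formula holds.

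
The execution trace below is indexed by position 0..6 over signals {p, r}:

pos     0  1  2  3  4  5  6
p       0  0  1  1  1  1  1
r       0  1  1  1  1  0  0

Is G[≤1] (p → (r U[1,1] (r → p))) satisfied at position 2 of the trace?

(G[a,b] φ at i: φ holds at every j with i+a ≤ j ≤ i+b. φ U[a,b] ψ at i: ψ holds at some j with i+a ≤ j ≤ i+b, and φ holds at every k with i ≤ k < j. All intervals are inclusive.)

Holds

Check (p → (r U[1,1] (r → p))) at every j in [2,3]:
  j=2: antecedent true; consequent holds → ✓
  j=3: antecedent true; consequent holds → ✓
All positions satisfy it → formula holds.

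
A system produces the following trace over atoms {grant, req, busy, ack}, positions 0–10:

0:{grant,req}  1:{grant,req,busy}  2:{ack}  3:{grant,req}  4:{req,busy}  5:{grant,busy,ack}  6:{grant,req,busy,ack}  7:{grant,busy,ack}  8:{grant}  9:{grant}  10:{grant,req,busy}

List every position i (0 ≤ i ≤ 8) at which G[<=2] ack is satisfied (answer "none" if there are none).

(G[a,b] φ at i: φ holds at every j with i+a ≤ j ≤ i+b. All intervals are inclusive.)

5

Evaluate at each i in [0,8]:
  i=0: ✗ (fails at j=0)
  i=1: ✗ (fails at j=1)
  i=2: ✗ (fails at j=3)
  i=3: ✗ (fails at j=3)
  i=4: ✗ (fails at j=4)
  i=5: ✓ (all of [5,7])
  i=6: ✗ (fails at j=8)
  i=7: ✗ (fails at j=8)
  i=8: ✗ (fails at j=8)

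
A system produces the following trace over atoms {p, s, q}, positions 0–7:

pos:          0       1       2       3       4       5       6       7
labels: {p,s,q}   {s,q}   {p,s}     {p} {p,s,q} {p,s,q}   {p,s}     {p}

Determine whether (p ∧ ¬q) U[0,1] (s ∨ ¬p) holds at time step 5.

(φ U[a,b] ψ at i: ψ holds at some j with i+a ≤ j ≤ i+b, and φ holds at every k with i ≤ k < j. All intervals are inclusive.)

Need some j in [5,6] with (s ∨ ¬p), and (p ∧ ¬q) at every k in [5,j-1].
  j=5: (s ∨ ¬p) holds; no prefix to check → satisfied.

Yes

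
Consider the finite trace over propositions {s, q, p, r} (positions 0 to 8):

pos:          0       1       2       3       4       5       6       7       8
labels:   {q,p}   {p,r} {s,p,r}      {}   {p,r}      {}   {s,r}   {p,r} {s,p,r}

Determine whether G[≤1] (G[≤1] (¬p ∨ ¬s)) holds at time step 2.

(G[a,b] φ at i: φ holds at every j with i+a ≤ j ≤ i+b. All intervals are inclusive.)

False

Check G[≤1] (¬p ∨ ¬s) at every j in [2,3]:
  j=2: fails at 2
  j=3: holds on [3,4]
Fails at j=2 → formula fails.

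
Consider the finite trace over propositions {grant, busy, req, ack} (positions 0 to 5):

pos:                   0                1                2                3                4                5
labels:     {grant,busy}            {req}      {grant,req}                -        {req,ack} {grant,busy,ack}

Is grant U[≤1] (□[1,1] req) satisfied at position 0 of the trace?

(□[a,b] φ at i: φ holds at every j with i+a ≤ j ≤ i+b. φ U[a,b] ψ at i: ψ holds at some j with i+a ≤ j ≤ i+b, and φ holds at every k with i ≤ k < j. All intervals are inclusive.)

True

Need some j in [0,1] with □[1,1] req, and grant at every k in [0,j-1].
  j=0: □[1,1] req holds; no prefix to check → satisfied.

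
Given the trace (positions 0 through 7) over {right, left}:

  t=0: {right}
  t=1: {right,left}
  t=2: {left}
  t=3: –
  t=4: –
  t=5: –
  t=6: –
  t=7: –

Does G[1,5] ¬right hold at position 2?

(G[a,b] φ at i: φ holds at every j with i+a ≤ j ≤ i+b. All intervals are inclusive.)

Check ¬right at every j in [3,7]:
  j=3: true
  j=4: true
  j=5: true
  j=6: true
  j=7: true
All positions satisfy it → formula holds.

Holds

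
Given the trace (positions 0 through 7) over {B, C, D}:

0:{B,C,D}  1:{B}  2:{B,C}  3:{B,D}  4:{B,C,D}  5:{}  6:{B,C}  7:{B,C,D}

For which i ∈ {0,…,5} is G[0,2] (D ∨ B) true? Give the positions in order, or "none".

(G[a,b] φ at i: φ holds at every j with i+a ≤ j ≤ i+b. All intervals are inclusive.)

0, 1, 2

Evaluate at each i in [0,5]:
  i=0: ✓ (all of [0,2])
  i=1: ✓ (all of [1,3])
  i=2: ✓ (all of [2,4])
  i=3: ✗ (fails at j=5)
  i=4: ✗ (fails at j=5)
  i=5: ✗ (fails at j=5)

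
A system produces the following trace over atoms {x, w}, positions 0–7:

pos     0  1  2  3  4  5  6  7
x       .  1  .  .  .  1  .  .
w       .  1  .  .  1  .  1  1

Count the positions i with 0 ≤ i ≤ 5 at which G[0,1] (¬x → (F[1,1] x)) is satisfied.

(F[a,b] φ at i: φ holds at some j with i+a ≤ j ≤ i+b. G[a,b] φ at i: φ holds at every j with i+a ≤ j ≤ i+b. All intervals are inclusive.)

2

Evaluate at each i in [0,5]:
  i=0: ✓ (all of [0,1])
  i=1: ✗ (fails at j=2)
  i=2: ✗ (fails at j=2)
  i=3: ✗ (fails at j=3)
  i=4: ✓ (all of [4,5])
  i=5: ✗ (fails at j=6)
Positions where it holds: {0, 4} → 2.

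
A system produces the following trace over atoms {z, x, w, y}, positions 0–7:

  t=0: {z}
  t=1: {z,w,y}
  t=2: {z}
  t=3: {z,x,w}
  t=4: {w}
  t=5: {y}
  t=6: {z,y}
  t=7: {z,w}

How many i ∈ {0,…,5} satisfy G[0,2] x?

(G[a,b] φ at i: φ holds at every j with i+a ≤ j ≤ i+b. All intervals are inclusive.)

0

Evaluate at each i in [0,5]:
  i=0: ✗ (fails at j=0)
  i=1: ✗ (fails at j=1)
  i=2: ✗ (fails at j=2)
  i=3: ✗ (fails at j=4)
  i=4: ✗ (fails at j=4)
  i=5: ✗ (fails at j=5)
Positions where it holds: {} → 0.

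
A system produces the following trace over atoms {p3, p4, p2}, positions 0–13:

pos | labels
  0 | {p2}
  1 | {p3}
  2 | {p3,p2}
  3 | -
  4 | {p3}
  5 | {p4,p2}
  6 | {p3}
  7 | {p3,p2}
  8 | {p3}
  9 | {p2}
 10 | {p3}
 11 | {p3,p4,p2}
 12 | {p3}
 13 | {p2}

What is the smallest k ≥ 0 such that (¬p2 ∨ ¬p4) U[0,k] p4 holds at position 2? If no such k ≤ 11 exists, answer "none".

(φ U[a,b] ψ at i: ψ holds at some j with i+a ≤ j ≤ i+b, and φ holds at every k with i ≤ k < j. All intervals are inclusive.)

3

Need earliest j ≥ 2 with p4, and (¬p2 ∨ ¬p4) at every k in [2,j-1].
  j=2: rhs fails.
  j=3: rhs fails.
  j=4: rhs fails.
  j=5: rhs holds; lhs holds on [2,4]. k = 3.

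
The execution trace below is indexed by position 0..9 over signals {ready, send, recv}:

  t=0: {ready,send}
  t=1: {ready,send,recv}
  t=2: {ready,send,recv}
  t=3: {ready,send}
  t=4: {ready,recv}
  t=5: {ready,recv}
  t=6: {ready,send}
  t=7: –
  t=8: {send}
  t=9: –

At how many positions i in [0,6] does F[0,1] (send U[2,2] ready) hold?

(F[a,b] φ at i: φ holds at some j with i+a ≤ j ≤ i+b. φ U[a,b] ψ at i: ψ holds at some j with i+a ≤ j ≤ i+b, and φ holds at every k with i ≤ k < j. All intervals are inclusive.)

3

Evaluate at each i in [0,6]:
  i=0: ✓ (witness j=0)
  i=1: ✓ (witness j=1)
  i=2: ✓ (witness j=2)
  i=3: ✗ (none in [3,4])
  i=4: ✗ (none in [4,5])
  i=5: ✗ (none in [5,6])
  i=6: ✗ (none in [6,7])
Positions where it holds: {0, 1, 2} → 3.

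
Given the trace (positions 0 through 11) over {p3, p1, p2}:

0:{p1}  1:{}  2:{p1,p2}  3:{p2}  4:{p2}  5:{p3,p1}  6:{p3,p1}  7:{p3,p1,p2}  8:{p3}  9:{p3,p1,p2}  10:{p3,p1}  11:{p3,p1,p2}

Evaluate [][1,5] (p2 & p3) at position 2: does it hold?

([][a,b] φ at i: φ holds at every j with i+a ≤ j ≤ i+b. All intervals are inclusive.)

False

Check (p2 & p3) at every j in [3,7]:
  j=3: false
  j=4: false
  j=5: false
  j=6: false
  j=7: true
Fails at j=3 → formula fails.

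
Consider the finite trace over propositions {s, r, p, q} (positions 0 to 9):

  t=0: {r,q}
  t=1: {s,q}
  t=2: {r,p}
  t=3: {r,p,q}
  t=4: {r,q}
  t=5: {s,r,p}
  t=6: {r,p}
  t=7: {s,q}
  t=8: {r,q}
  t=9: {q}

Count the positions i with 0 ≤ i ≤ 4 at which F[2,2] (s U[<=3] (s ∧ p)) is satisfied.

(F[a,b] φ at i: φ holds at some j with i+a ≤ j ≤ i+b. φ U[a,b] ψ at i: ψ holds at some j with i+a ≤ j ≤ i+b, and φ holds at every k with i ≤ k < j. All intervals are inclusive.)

1

Evaluate at each i in [0,4]:
  i=0: ✗ (none in [2,2])
  i=1: ✗ (none in [3,3])
  i=2: ✗ (none in [4,4])
  i=3: ✓ (witness j=5)
  i=4: ✗ (none in [6,6])
Positions where it holds: {3} → 1.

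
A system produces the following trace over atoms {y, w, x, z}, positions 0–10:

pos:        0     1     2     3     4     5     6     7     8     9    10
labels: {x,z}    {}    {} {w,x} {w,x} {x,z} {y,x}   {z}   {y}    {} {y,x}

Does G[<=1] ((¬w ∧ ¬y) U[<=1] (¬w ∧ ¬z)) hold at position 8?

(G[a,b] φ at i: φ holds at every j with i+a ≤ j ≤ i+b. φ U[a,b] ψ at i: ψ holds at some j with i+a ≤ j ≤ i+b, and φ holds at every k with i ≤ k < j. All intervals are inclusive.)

Holds

Check ((¬w ∧ ¬y) U[<=1] (¬w ∧ ¬z)) at every j in [8,9]:
  j=8: holds
  j=9: holds
All positions satisfy it → formula holds.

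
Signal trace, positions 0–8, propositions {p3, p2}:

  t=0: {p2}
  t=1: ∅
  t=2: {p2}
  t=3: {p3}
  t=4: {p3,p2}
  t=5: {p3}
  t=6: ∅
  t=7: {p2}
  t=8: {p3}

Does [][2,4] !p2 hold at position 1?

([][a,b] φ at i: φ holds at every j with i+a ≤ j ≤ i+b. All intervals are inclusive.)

False

Check !p2 at every j in [3,5]:
  j=3: true
  j=4: false
  j=5: true
Fails at j=4 → formula fails.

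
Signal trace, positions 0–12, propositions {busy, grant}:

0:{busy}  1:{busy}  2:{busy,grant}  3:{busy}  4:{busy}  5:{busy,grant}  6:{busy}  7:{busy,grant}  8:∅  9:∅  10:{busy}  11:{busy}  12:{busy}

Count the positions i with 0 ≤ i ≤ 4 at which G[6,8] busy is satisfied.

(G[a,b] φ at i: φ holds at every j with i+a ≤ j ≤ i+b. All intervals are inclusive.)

Evaluate at each i in [0,4]:
  i=0: ✗ (fails at j=8)
  i=1: ✗ (fails at j=8)
  i=2: ✗ (fails at j=8)
  i=3: ✗ (fails at j=9)
  i=4: ✓ (all of [10,12])
Positions where it holds: {4} → 1.

1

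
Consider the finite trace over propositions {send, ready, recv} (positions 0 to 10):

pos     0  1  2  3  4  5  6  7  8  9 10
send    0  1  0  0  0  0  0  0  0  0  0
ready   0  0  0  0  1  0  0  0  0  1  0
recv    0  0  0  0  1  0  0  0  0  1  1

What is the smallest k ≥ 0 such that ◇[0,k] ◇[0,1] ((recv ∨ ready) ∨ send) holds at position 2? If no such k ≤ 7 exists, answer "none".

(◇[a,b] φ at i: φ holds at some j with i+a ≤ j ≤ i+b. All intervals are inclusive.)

1

Scan j = 2,3,… for ◇[0,1] ((recv ∨ ready) ∨ send):
  j=2: fails
  j=3: holds
First hit at j=3, so smallest k = 3-2 = 1.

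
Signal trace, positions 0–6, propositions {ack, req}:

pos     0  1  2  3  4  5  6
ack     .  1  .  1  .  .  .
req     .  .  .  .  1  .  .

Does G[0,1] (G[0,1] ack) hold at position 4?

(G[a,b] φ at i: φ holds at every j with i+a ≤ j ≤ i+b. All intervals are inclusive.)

Does not hold

Check G[0,1] ack at every j in [4,5]:
  j=4: fails at 4
  j=5: fails at 5
Fails at j=4 → formula fails.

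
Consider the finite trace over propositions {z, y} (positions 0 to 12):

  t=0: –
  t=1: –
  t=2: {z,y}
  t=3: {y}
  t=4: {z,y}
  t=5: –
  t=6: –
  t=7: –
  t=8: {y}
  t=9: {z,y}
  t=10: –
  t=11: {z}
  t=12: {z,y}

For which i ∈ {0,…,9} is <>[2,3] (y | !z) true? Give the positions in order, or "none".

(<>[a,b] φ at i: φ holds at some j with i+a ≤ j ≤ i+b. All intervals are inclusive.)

Evaluate at each i in [0,9]:
  i=0: ✓ (witness j=2)
  i=1: ✓ (witness j=3)
  i=2: ✓ (witness j=4)
  i=3: ✓ (witness j=5)
  i=4: ✓ (witness j=6)
  i=5: ✓ (witness j=7)
  i=6: ✓ (witness j=8)
  i=7: ✓ (witness j=9)
  i=8: ✓ (witness j=10)
  i=9: ✓ (witness j=12)

0, 1, 2, 3, 4, 5, 6, 7, 8, 9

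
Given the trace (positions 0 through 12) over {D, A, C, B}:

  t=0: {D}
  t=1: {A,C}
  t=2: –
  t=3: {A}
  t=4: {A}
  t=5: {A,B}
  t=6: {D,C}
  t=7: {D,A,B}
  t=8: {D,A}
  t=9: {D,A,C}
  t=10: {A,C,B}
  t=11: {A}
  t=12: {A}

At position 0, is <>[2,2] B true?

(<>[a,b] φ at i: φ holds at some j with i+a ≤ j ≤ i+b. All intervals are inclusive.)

Check B at each j in [2,2]:
  j=2: false
No position in the window satisfies it → formula fails.

Does not hold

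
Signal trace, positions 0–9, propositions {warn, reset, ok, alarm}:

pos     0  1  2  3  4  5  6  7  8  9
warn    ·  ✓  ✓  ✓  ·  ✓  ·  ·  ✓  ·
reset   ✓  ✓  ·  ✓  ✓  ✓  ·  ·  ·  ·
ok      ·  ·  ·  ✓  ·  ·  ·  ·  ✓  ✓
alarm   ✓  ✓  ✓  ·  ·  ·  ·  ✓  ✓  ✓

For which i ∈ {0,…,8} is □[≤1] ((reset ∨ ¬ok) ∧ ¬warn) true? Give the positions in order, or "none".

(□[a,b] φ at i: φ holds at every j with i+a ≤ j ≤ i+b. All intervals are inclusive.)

Evaluate at each i in [0,8]:
  i=0: ✗ (fails at j=1)
  i=1: ✗ (fails at j=1)
  i=2: ✗ (fails at j=2)
  i=3: ✗ (fails at j=3)
  i=4: ✗ (fails at j=5)
  i=5: ✗ (fails at j=5)
  i=6: ✓ (all of [6,7])
  i=7: ✗ (fails at j=8)
  i=8: ✗ (fails at j=8)

6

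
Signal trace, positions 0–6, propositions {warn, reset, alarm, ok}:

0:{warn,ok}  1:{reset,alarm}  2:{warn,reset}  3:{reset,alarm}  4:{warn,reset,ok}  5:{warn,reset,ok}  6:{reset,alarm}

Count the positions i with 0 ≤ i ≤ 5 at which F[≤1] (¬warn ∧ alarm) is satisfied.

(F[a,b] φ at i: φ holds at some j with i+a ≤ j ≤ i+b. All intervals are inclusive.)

5

Evaluate at each i in [0,5]:
  i=0: ✓ (witness j=1)
  i=1: ✓ (witness j=1)
  i=2: ✓ (witness j=3)
  i=3: ✓ (witness j=3)
  i=4: ✗ (none in [4,5])
  i=5: ✓ (witness j=6)
Positions where it holds: {0, 1, 2, 3, 5} → 5.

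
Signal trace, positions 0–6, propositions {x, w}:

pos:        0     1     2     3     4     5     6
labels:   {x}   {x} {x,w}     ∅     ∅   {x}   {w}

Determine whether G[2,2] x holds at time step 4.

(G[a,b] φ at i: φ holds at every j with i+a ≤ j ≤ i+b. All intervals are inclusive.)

False

Check x at every j in [6,6]:
  j=6: false
Fails at j=6 → formula fails.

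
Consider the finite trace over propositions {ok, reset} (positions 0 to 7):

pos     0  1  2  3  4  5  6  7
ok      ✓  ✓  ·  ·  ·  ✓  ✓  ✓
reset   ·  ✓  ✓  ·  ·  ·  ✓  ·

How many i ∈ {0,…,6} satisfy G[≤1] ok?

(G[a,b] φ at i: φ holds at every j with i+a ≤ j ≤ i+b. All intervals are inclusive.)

Evaluate at each i in [0,6]:
  i=0: ✓ (all of [0,1])
  i=1: ✗ (fails at j=2)
  i=2: ✗ (fails at j=2)
  i=3: ✗ (fails at j=3)
  i=4: ✗ (fails at j=4)
  i=5: ✓ (all of [5,6])
  i=6: ✓ (all of [6,7])
Positions where it holds: {0, 5, 6} → 3.

3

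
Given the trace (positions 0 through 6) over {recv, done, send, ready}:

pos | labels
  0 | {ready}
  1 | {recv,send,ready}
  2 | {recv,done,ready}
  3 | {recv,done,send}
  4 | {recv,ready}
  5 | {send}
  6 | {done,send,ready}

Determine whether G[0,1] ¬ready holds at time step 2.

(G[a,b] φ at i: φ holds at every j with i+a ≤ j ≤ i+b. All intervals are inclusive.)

No

Check ¬ready at every j in [2,3]:
  j=2: false
  j=3: true
Fails at j=2 → formula fails.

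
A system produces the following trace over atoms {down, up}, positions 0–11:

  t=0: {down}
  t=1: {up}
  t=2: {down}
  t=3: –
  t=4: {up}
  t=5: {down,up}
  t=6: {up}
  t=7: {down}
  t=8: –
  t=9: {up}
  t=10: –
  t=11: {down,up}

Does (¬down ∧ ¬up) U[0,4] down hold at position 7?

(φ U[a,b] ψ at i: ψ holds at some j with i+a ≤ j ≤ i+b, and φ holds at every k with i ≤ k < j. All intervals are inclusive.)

Need some j in [7,11] with down, and (¬down ∧ ¬up) at every k in [7,j-1].
  j=7: down holds; no prefix to check → satisfied.

True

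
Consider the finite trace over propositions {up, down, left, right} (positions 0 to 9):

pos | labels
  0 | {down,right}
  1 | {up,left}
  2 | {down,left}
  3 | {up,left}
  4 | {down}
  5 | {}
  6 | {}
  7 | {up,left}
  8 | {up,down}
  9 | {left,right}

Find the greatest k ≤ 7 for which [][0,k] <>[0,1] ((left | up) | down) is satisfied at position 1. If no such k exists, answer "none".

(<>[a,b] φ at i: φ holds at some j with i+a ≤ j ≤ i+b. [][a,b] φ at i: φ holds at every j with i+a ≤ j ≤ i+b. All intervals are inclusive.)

<>[0,1] ((left | up) | down) must hold from j=1 onward; find where it first fails.
  j=1: holds
  j=2: holds
  j=3: holds
  j=4: holds
  j=5: fails
Holds on [1,4], so largest k = 3.

3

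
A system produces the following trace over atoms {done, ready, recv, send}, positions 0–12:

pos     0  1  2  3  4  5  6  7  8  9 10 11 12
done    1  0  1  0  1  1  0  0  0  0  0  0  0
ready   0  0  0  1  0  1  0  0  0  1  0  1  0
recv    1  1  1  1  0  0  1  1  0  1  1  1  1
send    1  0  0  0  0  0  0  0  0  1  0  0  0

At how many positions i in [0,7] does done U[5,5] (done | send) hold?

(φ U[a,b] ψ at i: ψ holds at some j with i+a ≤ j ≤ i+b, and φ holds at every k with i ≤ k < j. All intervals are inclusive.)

0

Evaluate at each i in [0,7]:
  i=0: ✗ (lhs fails at k=1 before rhs at j=5)
  i=1: ✗ (no rhs in [6,6])
  i=2: ✗ (no rhs in [7,7])
  i=3: ✗ (no rhs in [8,8])
  i=4: ✗ (lhs fails at k=6 before rhs at j=9)
  i=5: ✗ (no rhs in [10,10])
  i=6: ✗ (no rhs in [11,11])
  i=7: ✗ (no rhs in [12,12])
Positions where it holds: {} → 0.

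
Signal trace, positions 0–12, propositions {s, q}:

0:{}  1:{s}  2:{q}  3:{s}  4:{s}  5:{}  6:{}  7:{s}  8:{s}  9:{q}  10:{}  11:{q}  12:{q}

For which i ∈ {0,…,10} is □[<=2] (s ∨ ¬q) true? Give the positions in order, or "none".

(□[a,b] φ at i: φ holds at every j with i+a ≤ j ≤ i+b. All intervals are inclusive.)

Evaluate at each i in [0,10]:
  i=0: ✗ (fails at j=2)
  i=1: ✗ (fails at j=2)
  i=2: ✗ (fails at j=2)
  i=3: ✓ (all of [3,5])
  i=4: ✓ (all of [4,6])
  i=5: ✓ (all of [5,7])
  i=6: ✓ (all of [6,8])
  i=7: ✗ (fails at j=9)
  i=8: ✗ (fails at j=9)
  i=9: ✗ (fails at j=9)
  i=10: ✗ (fails at j=11)

3, 4, 5, 6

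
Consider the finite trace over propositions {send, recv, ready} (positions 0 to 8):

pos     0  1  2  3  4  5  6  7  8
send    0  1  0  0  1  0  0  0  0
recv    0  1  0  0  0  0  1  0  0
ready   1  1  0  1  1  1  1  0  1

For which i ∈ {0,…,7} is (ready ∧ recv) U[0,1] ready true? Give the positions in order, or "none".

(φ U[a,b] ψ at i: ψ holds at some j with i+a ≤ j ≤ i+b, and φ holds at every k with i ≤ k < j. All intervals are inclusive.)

Evaluate at each i in [0,7]:
  i=0: ✓ (rhs at j=0)
  i=1: ✓ (rhs at j=1)
  i=2: ✗ (lhs fails at k=2 before rhs at j=3)
  i=3: ✓ (rhs at j=3)
  i=4: ✓ (rhs at j=4)
  i=5: ✓ (rhs at j=5)
  i=6: ✓ (rhs at j=6)
  i=7: ✗ (lhs fails at k=7 before rhs at j=8)

0, 1, 3, 4, 5, 6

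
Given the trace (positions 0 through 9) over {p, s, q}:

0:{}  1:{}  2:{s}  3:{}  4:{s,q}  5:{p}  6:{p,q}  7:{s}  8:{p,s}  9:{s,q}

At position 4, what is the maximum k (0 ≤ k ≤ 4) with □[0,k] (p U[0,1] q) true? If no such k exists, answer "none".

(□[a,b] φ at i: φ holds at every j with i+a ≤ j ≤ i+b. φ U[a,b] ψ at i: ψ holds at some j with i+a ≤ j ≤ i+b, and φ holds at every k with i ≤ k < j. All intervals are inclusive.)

(p U[0,1] q) must hold from j=4 onward; find where it first fails.
  j=4: holds
  j=5: holds
  j=6: holds
  j=7: fails
Holds on [4,6], so largest k = 2.

2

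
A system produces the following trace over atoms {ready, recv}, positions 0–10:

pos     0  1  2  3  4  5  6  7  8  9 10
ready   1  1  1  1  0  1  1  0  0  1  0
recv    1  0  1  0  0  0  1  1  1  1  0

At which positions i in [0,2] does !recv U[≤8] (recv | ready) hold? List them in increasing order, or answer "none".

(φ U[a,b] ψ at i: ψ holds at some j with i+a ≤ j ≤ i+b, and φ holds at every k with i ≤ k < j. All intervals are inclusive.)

0, 1, 2

Evaluate at each i in [0,2]:
  i=0: ✓ (rhs at j=0)
  i=1: ✓ (rhs at j=1)
  i=2: ✓ (rhs at j=2)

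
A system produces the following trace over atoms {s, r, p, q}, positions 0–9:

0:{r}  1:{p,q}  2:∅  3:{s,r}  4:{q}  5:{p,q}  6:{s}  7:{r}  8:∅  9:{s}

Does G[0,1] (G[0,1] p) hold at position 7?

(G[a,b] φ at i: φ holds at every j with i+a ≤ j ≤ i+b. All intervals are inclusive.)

Check G[0,1] p at every j in [7,8]:
  j=7: fails at 7
  j=8: fails at 8
Fails at j=7 → formula fails.

False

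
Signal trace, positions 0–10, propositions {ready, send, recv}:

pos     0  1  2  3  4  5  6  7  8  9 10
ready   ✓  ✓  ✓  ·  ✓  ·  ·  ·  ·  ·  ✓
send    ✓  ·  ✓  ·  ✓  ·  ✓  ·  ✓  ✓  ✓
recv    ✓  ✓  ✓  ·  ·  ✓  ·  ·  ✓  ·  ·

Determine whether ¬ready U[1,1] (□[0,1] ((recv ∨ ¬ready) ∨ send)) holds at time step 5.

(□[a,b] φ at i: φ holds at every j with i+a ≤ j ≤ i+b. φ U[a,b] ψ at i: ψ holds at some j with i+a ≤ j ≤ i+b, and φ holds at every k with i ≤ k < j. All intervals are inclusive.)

Yes

Need some j in [6,6] with □[0,1] ((recv ∨ ¬ready) ∨ send), and ¬ready at every k in [5,j-1].
  j=6: □[0,1] ((recv ∨ ¬ready) ∨ send) holds; ¬ready holds at every k in [5,5] → satisfied.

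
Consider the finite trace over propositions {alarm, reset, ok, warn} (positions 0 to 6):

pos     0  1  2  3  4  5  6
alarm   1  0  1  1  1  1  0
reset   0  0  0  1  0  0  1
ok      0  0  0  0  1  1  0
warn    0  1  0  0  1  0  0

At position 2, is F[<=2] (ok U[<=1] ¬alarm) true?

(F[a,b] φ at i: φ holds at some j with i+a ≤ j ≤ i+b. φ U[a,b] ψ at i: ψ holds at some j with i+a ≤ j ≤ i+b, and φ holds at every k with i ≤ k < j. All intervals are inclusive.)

Check (ok U[<=1] ¬alarm) at each j in [2,4]:
  j=2: fails
  j=3: fails
  j=4: fails
No position in the window satisfies it → formula fails.

No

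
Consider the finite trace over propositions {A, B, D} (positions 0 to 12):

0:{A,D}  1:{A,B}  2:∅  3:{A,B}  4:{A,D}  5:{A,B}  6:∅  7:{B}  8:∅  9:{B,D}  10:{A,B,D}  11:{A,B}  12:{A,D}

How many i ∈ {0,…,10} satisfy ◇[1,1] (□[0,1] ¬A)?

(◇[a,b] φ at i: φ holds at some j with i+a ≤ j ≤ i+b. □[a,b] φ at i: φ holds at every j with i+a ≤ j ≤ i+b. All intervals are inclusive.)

3

Evaluate at each i in [0,10]:
  i=0: ✗ (none in [1,1])
  i=1: ✗ (none in [2,2])
  i=2: ✗ (none in [3,3])
  i=3: ✗ (none in [4,4])
  i=4: ✗ (none in [5,5])
  i=5: ✓ (witness j=6)
  i=6: ✓ (witness j=7)
  i=7: ✓ (witness j=8)
  i=8: ✗ (none in [9,9])
  i=9: ✗ (none in [10,10])
  i=10: ✗ (none in [11,11])
Positions where it holds: {5, 6, 7} → 3.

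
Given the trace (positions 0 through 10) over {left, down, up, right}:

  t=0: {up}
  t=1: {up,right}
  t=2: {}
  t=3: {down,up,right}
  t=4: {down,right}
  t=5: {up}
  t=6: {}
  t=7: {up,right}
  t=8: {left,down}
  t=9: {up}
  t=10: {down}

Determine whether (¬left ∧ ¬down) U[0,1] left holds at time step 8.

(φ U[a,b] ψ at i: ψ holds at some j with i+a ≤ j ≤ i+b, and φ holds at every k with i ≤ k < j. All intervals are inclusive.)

Yes

Need some j in [8,9] with left, and (¬left ∧ ¬down) at every k in [8,j-1].
  j=8: left holds; no prefix to check → satisfied.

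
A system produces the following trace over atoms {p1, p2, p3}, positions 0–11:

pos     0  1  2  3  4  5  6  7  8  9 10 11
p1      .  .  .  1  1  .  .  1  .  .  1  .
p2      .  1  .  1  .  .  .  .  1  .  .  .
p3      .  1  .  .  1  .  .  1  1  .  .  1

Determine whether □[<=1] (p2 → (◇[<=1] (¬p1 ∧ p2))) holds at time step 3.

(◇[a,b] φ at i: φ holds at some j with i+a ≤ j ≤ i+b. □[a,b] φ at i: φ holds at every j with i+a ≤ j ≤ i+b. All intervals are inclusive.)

Check (p2 → (◇[<=1] (¬p1 ∧ p2))) at every j in [3,4]:
  j=3: antecedent true; consequent fails (none in [3,4]) → ✗
  j=4: antecedent false → ✓
Fails at j=3 → formula fails.

False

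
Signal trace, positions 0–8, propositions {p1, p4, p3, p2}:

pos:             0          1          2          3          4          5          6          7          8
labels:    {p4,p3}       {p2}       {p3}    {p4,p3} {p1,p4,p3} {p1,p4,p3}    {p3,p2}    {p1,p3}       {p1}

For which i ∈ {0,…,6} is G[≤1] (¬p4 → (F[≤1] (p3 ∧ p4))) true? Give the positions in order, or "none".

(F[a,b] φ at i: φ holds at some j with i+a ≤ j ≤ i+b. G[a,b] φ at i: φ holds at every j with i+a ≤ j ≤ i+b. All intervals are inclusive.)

2, 3, 4

Evaluate at each i in [0,6]:
  i=0: ✗ (fails at j=1)
  i=1: ✗ (fails at j=1)
  i=2: ✓ (all of [2,3])
  i=3: ✓ (all of [3,4])
  i=4: ✓ (all of [4,5])
  i=5: ✗ (fails at j=6)
  i=6: ✗ (fails at j=6)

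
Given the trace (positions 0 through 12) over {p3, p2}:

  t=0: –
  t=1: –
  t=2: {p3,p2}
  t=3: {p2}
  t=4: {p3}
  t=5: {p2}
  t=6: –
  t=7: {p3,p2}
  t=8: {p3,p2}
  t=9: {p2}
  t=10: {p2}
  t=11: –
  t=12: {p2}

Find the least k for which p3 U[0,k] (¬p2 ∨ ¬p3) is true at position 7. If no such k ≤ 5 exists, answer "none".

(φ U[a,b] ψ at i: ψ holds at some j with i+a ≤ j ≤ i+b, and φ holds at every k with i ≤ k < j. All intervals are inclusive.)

2

Need earliest j ≥ 7 with (¬p2 ∨ ¬p3), and p3 at every k in [7,j-1].
  j=7: rhs fails.
  j=8: rhs fails.
  j=9: rhs holds; lhs holds on [7,8]. k = 2.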